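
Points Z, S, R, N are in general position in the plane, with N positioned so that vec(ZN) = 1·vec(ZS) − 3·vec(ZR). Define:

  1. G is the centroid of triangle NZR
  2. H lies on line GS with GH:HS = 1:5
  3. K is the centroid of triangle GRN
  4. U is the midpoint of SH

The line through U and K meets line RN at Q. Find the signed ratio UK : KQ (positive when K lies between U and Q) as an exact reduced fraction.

Choose coordinates Z = (0, 0), S = (1, 0), R = (0, 1), N = (1, -3).
1. G is the centroid of triangle NZR ⇒ G = (1/3, -2/3)
2. H lies on line GS with GH:HS = 1:5 ⇒ H = (4/9, -5/9)
3. K is the centroid of triangle GRN ⇒ K = (4/9, -8/9)
4. U is the midpoint of SH ⇒ U = (13/18, -5/18)
line UK meets RN at Q = (43/93, -79/93)
K = U + t·(Q−U) with t = 31/29, so UK:KQ = 31/29:-2/29

UK:KQ = -31/2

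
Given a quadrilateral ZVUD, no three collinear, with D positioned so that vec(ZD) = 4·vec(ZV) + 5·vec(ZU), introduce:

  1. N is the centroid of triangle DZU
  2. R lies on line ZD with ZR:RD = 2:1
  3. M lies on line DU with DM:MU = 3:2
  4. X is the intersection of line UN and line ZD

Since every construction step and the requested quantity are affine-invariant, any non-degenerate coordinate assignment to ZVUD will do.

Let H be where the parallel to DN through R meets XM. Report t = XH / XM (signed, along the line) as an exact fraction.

t = 5/33

Assign Z = (0, 0), V = (1, 0), U = (0, 1), D = (4, 5) — the answer is frame-independent, so this choice is without loss of generality.
1. N is the centroid of triangle DZU ⇒ N = (4/3, 2)
2. R lies on line ZD with ZR:RD = 2:1 ⇒ R = (8/3, 10/3)
3. M lies on line DU with DM:MU = 3:2 ⇒ M = (8/5, 13/5)
4. X is the intersection of line UN and line ZD ⇒ X = (2, 5/2)
through R parallel to DN: direction (-8/3, -3); meets XM at H = (64/33, 83/33)
H = X + t·(M−X) with t = 5/33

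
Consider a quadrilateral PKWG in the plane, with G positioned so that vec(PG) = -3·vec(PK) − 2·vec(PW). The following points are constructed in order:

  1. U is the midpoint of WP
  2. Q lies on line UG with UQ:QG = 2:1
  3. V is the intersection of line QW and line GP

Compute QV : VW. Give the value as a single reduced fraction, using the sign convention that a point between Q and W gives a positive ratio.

Work in coordinates with P = (0, 0), K = (1, 0), W = (0, 1), G = (-3, -2).
1. U is the midpoint of WP ⇒ U = (0, 1/2)
2. Q lies on line UG with UQ:QG = 2:1 ⇒ Q = (-2, -7/6)
3. V is the intersection of line QW and line GP ⇒ V = (-12/5, -8/5)
V = Q + t·(W−Q) with t = -1/5, so QV:VW = t:(1−t) = -1/5:6/5

QV:VW = -1/6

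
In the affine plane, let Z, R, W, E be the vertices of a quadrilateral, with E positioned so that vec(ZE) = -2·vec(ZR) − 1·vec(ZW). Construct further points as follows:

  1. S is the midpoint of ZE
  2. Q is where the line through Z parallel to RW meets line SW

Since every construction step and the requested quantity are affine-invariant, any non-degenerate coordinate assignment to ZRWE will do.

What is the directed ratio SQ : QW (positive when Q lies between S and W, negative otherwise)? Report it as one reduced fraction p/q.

SQ:QW = 3/2

Work in coordinates with Z = (0, 0), R = (1, 0), W = (0, 1), E = (-2, -1).
1. S is the midpoint of ZE ⇒ S = (-1, -1/2)
2. Q is where the line through Z parallel to RW meets line SW ⇒ Q = (-2/5, 2/5)
Q = S + t·(W−S) with t = 3/5, so SQ:QW = t:(1−t) = 3/5:2/5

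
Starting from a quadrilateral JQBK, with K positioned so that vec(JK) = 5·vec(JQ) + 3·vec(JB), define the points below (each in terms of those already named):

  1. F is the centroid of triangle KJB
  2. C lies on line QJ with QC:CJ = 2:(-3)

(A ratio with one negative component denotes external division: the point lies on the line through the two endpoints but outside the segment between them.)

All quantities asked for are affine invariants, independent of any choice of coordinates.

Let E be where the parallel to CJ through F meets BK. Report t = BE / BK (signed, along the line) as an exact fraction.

t = 1/6

Choose coordinates J = (0, 0), Q = (1, 0), B = (0, 1), K = (5, 3).
1. F is the centroid of triangle KJB ⇒ F = (5/3, 4/3)
2. C lies on line QJ with QC:CJ = 2:(-3) ⇒ C = (3, 0)
through F parallel to CJ: direction (-3, 0); meets BK at E = (5/6, 4/3)
E = B + t·(K−B) with t = 1/6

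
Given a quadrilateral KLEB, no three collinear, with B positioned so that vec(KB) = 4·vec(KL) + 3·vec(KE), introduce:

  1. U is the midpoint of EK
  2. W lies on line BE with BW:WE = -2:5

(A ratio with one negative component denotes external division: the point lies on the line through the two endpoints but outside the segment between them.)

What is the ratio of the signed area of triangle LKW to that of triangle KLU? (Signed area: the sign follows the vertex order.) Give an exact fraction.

[LKW]:[KLU] = -26/3

Work in coordinates with K = (0, 0), L = (1, 0), E = (0, 1), B = (4, 3).
1. U is the midpoint of EK ⇒ U = (0, 1/2)
2. W lies on line BE with BW:WE = -2:5 ⇒ W = (20/3, 13/3)
2·[LKW] = -13/3, 2·[KLU] = 1/2
[LKW]:[KLU] = -13/3:1/2 = -26/3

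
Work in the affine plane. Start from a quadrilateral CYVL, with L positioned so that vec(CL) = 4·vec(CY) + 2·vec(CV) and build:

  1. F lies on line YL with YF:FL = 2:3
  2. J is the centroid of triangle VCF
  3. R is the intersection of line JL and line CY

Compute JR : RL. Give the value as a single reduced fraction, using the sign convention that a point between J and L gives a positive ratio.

JR:RL = -3/10

Set C = (0, 0), Y = (1, 0), V = (0, 1), L = (4, 2); any affine frame gives the same invariant.
1. F lies on line YL with YF:FL = 2:3 ⇒ F = (11/5, 4/5)
2. J is the centroid of triangle VCF ⇒ J = (11/15, 3/5)
3. R is the intersection of line JL and line CY ⇒ R = (-2/3, 0)
R = J + t·(L−J) with t = -3/7, so JR:RL = t:(1−t) = -3/7:10/7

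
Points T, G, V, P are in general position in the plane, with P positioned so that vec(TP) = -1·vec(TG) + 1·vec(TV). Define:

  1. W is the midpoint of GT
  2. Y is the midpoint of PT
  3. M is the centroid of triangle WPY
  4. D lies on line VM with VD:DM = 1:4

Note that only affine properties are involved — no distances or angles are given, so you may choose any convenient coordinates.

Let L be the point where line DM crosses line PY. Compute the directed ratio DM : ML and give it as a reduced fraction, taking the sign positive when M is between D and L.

DM:ML = 4

Work in coordinates with T = (0, 0), G = (1, 0), V = (0, 1), P = (-1, 1).
1. W is the midpoint of GT ⇒ W = (1/2, 0)
2. Y is the midpoint of PT ⇒ Y = (-1/2, 1/2)
3. M is the centroid of triangle WPY ⇒ M = (-1/3, 1/2)
4. D lies on line VM with VD:DM = 1:4 ⇒ D = (-1/15, 9/10)
line DM meets PY at L = (-2/5, 2/5)
M = D + t·(L−D) with t = 4/5, so DM:ML = 4/5:1/5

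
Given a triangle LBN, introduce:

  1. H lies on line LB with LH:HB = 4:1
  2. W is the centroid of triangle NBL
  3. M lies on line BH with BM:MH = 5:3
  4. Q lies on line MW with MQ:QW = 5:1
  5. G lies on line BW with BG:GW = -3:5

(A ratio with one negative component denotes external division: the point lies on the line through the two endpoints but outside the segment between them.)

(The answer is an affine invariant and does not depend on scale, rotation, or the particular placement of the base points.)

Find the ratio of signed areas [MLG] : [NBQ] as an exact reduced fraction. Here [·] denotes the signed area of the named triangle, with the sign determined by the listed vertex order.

[MLG]:[NBQ] = -63/43

Work in coordinates with L = (0, 0), B = (1, 0), N = (0, 1).
1. H lies on line LB with LH:HB = 4:1 ⇒ H = (4/5, 0)
2. W is the centroid of triangle NBL ⇒ W = (1/3, 1/3)
3. M lies on line BH with BM:MH = 5:3 ⇒ M = (7/8, 0)
4. Q lies on line MW with MQ:QW = 5:1 ⇒ Q = (61/144, 5/18)
5. G lies on line BW with BG:GW = -3:5 ⇒ G = (2, -1/2)
2·[MLG] = 7/16, 2·[NBQ] = -43/144
[MLG]:[NBQ] = 7/16:-43/144 = -63/43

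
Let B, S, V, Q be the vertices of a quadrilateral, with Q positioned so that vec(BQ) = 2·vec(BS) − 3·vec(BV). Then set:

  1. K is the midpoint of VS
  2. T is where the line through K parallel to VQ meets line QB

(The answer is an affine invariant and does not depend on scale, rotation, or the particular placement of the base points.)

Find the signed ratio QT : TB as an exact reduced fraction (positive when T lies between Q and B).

Work in coordinates with B = (0, 0), S = (1, 0), V = (0, 1), Q = (2, -3).
1. K is the midpoint of VS ⇒ K = (1/2, 1/2)
2. T is where the line through K parallel to VQ meets line QB ⇒ T = (3, -9/2)
T = Q + t·(B−Q) with t = -1/2, so QT:TB = t:(1−t) = -1/2:3/2

QT:TB = -1/3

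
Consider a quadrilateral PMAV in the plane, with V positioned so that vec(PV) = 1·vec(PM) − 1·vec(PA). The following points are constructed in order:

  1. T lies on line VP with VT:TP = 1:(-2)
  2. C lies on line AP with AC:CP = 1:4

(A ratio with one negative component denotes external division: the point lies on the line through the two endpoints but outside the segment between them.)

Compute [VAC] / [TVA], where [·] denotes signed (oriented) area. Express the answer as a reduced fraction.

[VAC]:[TVA] = -1/5

Choose coordinates P = (0, 0), M = (1, 0), A = (0, 1), V = (1, -1).
1. T lies on line VP with VT:TP = 1:(-2) ⇒ T = (2, -2)
2. C lies on line AP with AC:CP = 1:4 ⇒ C = (0, 4/5)
2·[VAC] = 1/5, 2·[TVA] = -1
[VAC]:[TVA] = 1/5:-1 = -1/5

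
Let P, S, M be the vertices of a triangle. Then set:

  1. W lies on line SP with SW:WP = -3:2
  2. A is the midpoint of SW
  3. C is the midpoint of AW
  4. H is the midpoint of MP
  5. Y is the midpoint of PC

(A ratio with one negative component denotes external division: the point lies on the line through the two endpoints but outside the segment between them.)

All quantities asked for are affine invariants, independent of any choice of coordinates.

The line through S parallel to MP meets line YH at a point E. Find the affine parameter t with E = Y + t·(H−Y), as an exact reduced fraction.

Work in coordinates with P = (0, 0), S = (1, 0), M = (0, 1).
1. W lies on line SP with SW:WP = -3:2 ⇒ W = (-2, 0)
2. A is the midpoint of SW ⇒ A = (-1/2, 0)
3. C is the midpoint of AW ⇒ C = (-5/4, 0)
4. H is the midpoint of MP ⇒ H = (0, 1/2)
5. Y is the midpoint of PC ⇒ Y = (-5/8, 0)
through S parallel to MP: direction (0, -1); meets YH at E = (1, 13/10)
E = Y + t·(H−Y) with t = 13/5

t = 13/5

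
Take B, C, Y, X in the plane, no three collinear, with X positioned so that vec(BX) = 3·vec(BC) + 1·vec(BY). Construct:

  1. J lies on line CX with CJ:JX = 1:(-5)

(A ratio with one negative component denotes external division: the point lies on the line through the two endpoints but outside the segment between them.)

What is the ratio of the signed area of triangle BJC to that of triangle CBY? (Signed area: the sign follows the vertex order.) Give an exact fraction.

Choose coordinates B = (0, 0), C = (1, 0), Y = (0, 1), X = (3, 1).
1. J lies on line CX with CJ:JX = 1:(-5) ⇒ J = (1/2, -1/4)
2·[BJC] = 1/4, 2·[CBY] = -1
[BJC]:[CBY] = 1/4:-1 = -1/4

[BJC]:[CBY] = -1/4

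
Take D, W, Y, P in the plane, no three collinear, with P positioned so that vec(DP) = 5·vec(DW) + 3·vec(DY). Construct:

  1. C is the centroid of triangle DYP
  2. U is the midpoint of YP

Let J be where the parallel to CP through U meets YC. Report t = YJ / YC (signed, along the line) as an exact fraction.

Work in coordinates with D = (0, 0), W = (1, 0), Y = (0, 1), P = (5, 3).
1. C is the centroid of triangle DYP ⇒ C = (5/3, 4/3)
2. U is the midpoint of YP ⇒ U = (5/2, 2)
through U parallel to CP: direction (10/3, 5/3); meets YC at J = (5/6, 7/6)
J = Y + t·(C−Y) with t = 1/2

t = 1/2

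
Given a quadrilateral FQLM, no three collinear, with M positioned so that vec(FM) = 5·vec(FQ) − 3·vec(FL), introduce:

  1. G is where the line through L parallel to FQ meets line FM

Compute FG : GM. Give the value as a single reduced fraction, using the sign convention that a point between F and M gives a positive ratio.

FG:GM = -1/4

Set F = (0, 0), Q = (1, 0), L = (0, 1), M = (5, -3); any affine frame gives the same invariant.
1. G is where the line through L parallel to FQ meets line FM ⇒ G = (-5/3, 1)
G = F + t·(M−F) with t = -1/3, so FG:GM = t:(1−t) = -1/3:4/3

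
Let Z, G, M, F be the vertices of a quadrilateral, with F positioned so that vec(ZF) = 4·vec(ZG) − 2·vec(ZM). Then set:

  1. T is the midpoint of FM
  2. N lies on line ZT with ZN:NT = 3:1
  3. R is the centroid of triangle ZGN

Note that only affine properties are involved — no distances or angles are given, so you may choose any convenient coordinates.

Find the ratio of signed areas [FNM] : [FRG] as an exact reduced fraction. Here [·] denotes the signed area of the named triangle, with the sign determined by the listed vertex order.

Set Z = (0, 0), G = (1, 0), M = (0, 1), F = (4, -2); any affine frame gives the same invariant.
1. T is the midpoint of FM ⇒ T = (2, -1/2)
2. N lies on line ZT with ZN:NT = 3:1 ⇒ N = (3/2, -3/8)
3. R is the centroid of triangle ZGN ⇒ R = (5/6, -1/8)
2·[FNM] = -1, 2·[FRG] = -17/24
[FNM]:[FRG] = -1:-17/24 = 24/17

[FNM]:[FRG] = 24/17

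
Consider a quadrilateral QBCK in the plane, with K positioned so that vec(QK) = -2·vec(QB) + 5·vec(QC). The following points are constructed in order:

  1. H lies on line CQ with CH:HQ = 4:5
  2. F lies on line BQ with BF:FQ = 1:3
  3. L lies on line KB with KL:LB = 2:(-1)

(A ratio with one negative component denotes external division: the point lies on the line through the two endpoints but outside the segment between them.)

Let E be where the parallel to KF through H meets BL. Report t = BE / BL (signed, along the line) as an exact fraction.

t = -25/9

Set Q = (0, 0), B = (1, 0), C = (0, 1), K = (-2, 5); any affine frame gives the same invariant.
1. H lies on line CQ with CH:HQ = 4:5 ⇒ H = (0, 5/9)
2. F lies on line BQ with BF:FQ = 1:3 ⇒ F = (3/4, 0)
3. L lies on line KB with KL:LB = 2:(-1) ⇒ L = (4, -5)
through H parallel to KF: direction (11/4, -5); meets BL at E = (-22/3, 125/9)
E = B + t·(L−B) with t = -25/9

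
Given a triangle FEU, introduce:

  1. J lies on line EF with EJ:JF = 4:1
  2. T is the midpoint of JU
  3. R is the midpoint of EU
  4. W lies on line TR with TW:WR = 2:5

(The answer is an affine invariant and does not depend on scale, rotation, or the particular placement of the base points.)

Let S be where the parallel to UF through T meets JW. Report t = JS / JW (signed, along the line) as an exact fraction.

t = -7

Work in coordinates with F = (0, 0), E = (1, 0), U = (0, 1).
1. J lies on line EF with EJ:JF = 4:1 ⇒ J = (1/5, 0)
2. T is the midpoint of JU ⇒ T = (1/10, 1/2)
3. R is the midpoint of EU ⇒ R = (1/2, 1/2)
4. W lies on line TR with TW:WR = 2:5 ⇒ W = (3/14, 1/2)
through T parallel to UF: direction (0, -1); meets JW at S = (1/10, -7/2)
S = J + t·(W−J) with t = -7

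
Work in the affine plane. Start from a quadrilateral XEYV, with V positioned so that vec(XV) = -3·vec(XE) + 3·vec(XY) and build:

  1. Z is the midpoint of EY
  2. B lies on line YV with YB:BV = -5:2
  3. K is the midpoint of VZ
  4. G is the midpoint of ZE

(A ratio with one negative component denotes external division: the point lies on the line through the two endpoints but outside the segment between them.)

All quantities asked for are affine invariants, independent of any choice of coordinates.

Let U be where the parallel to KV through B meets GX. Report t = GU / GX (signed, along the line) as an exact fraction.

Set X = (0, 0), E = (1, 0), Y = (0, 1), V = (-3, 3); any affine frame gives the same invariant.
1. Z is the midpoint of EY ⇒ Z = (1/2, 1/2)
2. B lies on line YV with YB:BV = -5:2 ⇒ B = (-5, 13/3)
3. K is the midpoint of VZ ⇒ K = (-5/4, 7/4)
4. G is the midpoint of ZE ⇒ G = (3/4, 1/4)
through B parallel to KV: direction (-7/4, 5/4); meets GX at U = (8/11, 8/33)
U = G + t·(X−G) with t = 1/33

t = 1/33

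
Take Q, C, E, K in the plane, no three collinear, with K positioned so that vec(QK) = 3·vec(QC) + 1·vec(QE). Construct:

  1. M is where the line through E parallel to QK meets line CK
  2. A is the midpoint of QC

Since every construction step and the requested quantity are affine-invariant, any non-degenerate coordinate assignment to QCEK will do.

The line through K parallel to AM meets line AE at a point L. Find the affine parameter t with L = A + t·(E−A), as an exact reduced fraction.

Assign Q = (0, 0), C = (1, 0), E = (0, 1), K = (3, 1) — the answer is frame-independent, so this choice is without loss of generality.
1. M is where the line through E parallel to QK meets line CK ⇒ M = (9, 4)
2. A is the midpoint of QC ⇒ A = (1/2, 0)
through K parallel to AM: direction (17/2, 4); meets AE at L = (4/7, -1/7)
L = A + t·(E−A) with t = -1/7

t = -1/7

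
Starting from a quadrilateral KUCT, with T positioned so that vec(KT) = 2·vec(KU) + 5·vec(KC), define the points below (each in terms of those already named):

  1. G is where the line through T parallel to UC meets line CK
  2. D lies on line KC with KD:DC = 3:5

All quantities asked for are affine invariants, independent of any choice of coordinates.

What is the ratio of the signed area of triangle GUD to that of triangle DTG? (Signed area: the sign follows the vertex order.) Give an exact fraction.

[GUD]:[DTG] = -1/2

Choose coordinates K = (0, 0), U = (1, 0), C = (0, 1), T = (2, 5).
1. G is where the line through T parallel to UC meets line CK ⇒ G = (0, 7)
2. D lies on line KC with KD:DC = 3:5 ⇒ D = (0, 3/8)
2·[GUD] = -53/8, 2·[DTG] = 53/4
[GUD]:[DTG] = -53/8:53/4 = -1/2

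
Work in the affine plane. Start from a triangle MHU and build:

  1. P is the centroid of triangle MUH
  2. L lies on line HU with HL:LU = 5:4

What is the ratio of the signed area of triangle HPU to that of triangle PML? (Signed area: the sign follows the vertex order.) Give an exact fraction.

[HPU]:[PML] = 9

Work in coordinates with M = (0, 0), H = (1, 0), U = (0, 1).
1. P is the centroid of triangle MUH ⇒ P = (1/3, 1/3)
2. L lies on line HU with HL:LU = 5:4 ⇒ L = (4/9, 5/9)
2·[HPU] = -1/3, 2·[PML] = -1/27
[HPU]:[PML] = -1/3:-1/27 = 9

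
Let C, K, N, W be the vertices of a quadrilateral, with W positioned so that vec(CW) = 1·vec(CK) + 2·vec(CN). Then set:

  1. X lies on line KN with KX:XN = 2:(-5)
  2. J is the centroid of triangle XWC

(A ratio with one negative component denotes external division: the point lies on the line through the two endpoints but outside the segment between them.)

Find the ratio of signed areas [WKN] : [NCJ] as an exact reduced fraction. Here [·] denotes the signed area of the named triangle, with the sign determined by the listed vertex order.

Choose coordinates C = (0, 0), K = (1, 0), N = (0, 1), W = (1, 2).
1. X lies on line KN with KX:XN = 2:(-5) ⇒ X = (5/3, -2/3)
2. J is the centroid of triangle XWC ⇒ J = (8/9, 4/9)
2·[WKN] = -2, 2·[NCJ] = 8/9
[WKN]:[NCJ] = -2:8/9 = -9/4

[WKN]:[NCJ] = -9/4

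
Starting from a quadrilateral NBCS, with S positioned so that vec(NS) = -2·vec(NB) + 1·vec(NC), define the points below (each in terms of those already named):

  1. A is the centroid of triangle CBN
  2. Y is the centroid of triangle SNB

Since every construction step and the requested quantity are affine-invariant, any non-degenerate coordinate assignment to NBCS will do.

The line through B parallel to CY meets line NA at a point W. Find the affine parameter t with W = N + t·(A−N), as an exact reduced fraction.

Work in coordinates with N = (0, 0), B = (1, 0), C = (0, 1), S = (-2, 1).
1. A is the centroid of triangle CBN ⇒ A = (1/3, 1/3)
2. Y is the centroid of triangle SNB ⇒ Y = (-1/3, 1/3)
through B parallel to CY: direction (-1/3, -2/3); meets NA at W = (2, 2)
W = N + t·(A−N) with t = 6

t = 6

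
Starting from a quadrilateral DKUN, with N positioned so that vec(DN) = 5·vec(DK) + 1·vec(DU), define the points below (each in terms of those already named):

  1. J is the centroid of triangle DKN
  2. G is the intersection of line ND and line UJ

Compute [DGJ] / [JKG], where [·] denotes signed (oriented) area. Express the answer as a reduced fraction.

Set D = (0, 0), K = (1, 0), U = (0, 1), N = (5, 1); any affine frame gives the same invariant.
1. J is the centroid of triangle DKN ⇒ J = (2, 1/3)
2. G is the intersection of line ND and line UJ ⇒ G = (15/8, 3/8)
2·[DGJ] = -1/8, 2·[JKG] = -1/12
[DGJ]:[JKG] = -1/8:-1/12 = 3/2

[DGJ]:[JKG] = 3/2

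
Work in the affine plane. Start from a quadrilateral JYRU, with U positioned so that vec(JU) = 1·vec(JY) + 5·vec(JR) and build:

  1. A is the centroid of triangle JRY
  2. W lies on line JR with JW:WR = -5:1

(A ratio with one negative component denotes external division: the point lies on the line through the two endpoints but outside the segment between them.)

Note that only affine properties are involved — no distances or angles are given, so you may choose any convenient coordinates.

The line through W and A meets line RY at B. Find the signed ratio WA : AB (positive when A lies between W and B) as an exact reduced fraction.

WA:AB = -7/4

Assign J = (0, 0), Y = (1, 0), R = (0, 1), U = (1, 5) — the answer is frame-independent, so this choice is without loss of generality.
1. A is the centroid of triangle JRY ⇒ A = (1/3, 1/3)
2. W lies on line JR with JW:WR = -5:1 ⇒ W = (0, 5/4)
line WA meets RY at B = (1/7, 6/7)
A = W + t·(B−W) with t = 7/3, so WA:AB = 7/3:-4/3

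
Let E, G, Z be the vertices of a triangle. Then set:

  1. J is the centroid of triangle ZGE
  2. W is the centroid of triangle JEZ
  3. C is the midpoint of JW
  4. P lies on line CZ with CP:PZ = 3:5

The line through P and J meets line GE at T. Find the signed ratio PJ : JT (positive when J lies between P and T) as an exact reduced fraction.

PJ:JT = 41/48

Work in coordinates with E = (0, 0), G = (1, 0), Z = (0, 1).
1. J is the centroid of triangle ZGE ⇒ J = (1/3, 1/3)
2. W is the centroid of triangle JEZ ⇒ W = (1/9, 4/9)
3. C is the midpoint of JW ⇒ C = (2/9, 7/18)
4. P lies on line CZ with CP:PZ = 3:5 ⇒ P = (5/36, 89/144)
line PJ meets GE at T = (23/41, 0)
J = P + t·(T−P) with t = 41/89, so PJ:JT = 41/89:48/89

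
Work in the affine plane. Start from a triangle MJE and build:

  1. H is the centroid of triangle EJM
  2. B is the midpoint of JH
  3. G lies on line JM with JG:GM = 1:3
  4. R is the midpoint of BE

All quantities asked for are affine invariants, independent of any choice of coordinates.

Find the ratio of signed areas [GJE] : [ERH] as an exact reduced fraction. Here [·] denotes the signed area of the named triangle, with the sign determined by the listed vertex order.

[GJE]:[ERH] = -3

Set M = (0, 0), J = (1, 0), E = (0, 1); any affine frame gives the same invariant.
1. H is the centroid of triangle EJM ⇒ H = (1/3, 1/3)
2. B is the midpoint of JH ⇒ B = (2/3, 1/6)
3. G lies on line JM with JG:GM = 1:3 ⇒ G = (3/4, 0)
4. R is the midpoint of BE ⇒ R = (1/3, 7/12)
2·[GJE] = 1/4, 2·[ERH] = -1/12
[GJE]:[ERH] = 1/4:-1/12 = -3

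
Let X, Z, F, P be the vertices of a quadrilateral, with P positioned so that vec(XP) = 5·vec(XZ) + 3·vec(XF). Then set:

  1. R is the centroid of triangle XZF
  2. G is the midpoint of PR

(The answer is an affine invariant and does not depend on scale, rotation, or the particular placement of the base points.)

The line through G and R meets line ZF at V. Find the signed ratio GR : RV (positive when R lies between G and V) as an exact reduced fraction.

Choose coordinates X = (0, 0), Z = (1, 0), F = (0, 1), P = (5, 3).
1. R is the centroid of triangle XZF ⇒ R = (1/3, 1/3)
2. G is the midpoint of PR ⇒ G = (8/3, 5/3)
line GR meets ZF at V = (6/11, 5/11)
R = G + t·(V−G) with t = 11/10, so GR:RV = 11/10:-1/10

GR:RV = -11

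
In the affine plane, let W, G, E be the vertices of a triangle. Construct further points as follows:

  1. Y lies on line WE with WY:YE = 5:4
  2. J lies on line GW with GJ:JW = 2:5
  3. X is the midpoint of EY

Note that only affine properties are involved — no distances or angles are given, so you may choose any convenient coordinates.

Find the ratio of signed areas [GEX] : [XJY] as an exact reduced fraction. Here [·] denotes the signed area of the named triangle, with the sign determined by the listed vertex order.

Assign W = (0, 0), G = (1, 0), E = (0, 1) — the answer is frame-independent, so this choice is without loss of generality.
1. Y lies on line WE with WY:YE = 5:4 ⇒ Y = (0, 5/9)
2. J lies on line GW with GJ:JW = 2:5 ⇒ J = (5/7, 0)
3. X is the midpoint of EY ⇒ X = (0, 7/9)
2·[GEX] = 2/9, 2·[XJY] = -10/63
[GEX]:[XJY] = 2/9:-10/63 = -7/5

[GEX]:[XJY] = -7/5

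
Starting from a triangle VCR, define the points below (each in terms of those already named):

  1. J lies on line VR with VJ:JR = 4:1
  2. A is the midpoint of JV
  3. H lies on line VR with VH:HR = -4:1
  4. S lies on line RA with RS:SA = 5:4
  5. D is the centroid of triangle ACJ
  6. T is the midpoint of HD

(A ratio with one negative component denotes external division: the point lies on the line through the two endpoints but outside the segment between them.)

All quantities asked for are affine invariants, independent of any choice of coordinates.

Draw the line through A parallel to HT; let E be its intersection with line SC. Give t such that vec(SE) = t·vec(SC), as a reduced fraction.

Work in coordinates with V = (0, 0), C = (1, 0), R = (0, 1).
1. J lies on line VR with VJ:JR = 4:1 ⇒ J = (0, 4/5)
2. A is the midpoint of JV ⇒ A = (0, 2/5)
3. H lies on line VR with VH:HR = -4:1 ⇒ H = (0, 4/3)
4. S lies on line RA with RS:SA = 5:4 ⇒ S = (0, 2/3)
5. D is the centroid of triangle ACJ ⇒ D = (1/3, 2/5)
6. T is the midpoint of HD ⇒ T = (1/6, 13/15)
through A parallel to HT: direction (1/6, -7/15); meets SC at E = (-1/8, 3/4)
E = S + t·(C−S) with t = -1/8

t = -1/8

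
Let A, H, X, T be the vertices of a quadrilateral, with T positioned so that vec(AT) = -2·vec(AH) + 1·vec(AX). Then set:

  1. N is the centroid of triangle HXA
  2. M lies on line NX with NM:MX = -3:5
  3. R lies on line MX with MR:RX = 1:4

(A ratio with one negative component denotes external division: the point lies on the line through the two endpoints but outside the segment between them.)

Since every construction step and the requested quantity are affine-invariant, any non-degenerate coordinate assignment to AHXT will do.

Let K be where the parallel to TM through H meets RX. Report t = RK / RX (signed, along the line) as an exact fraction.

t = 9/16

Set A = (0, 0), H = (1, 0), X = (0, 1), T = (-2, 1); any affine frame gives the same invariant.
1. N is the centroid of triangle HXA ⇒ N = (1/3, 1/3)
2. M lies on line NX with NM:MX = -3:5 ⇒ M = (5/6, -2/3)
3. R lies on line MX with MR:RX = 1:4 ⇒ R = (2/3, -1/3)
through H parallel to TM: direction (17/6, -5/3); meets RX at K = (7/24, 5/12)
K = R + t·(X−R) with t = 9/16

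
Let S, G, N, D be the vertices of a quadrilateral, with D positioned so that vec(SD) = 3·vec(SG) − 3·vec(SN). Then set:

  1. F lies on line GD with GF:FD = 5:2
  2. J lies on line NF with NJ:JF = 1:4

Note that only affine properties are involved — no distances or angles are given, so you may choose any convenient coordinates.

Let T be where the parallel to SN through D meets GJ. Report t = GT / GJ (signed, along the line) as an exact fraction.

t = -35/9

Set S = (0, 0), G = (1, 0), N = (0, 1), D = (3, -3); any affine frame gives the same invariant.
1. F lies on line GD with GF:FD = 5:2 ⇒ F = (17/7, -15/7)
2. J lies on line NF with NJ:JF = 1:4 ⇒ J = (17/35, 13/35)
through D parallel to SN: direction (0, 1); meets GJ at T = (3, -13/9)
T = G + t·(J−G) with t = -35/9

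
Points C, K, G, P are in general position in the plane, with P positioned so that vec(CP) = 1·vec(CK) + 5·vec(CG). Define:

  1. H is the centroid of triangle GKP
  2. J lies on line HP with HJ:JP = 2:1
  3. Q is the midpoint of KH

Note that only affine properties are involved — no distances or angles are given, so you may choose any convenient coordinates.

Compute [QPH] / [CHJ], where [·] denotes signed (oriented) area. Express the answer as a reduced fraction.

[QPH]:[CHJ] = 15/16

Assign C = (0, 0), K = (1, 0), G = (0, 1), P = (1, 5) — the answer is frame-independent, so this choice is without loss of generality.
1. H is the centroid of triangle GKP ⇒ H = (2/3, 2)
2. J lies on line HP with HJ:JP = 2:1 ⇒ J = (8/9, 4)
3. Q is the midpoint of KH ⇒ Q = (5/6, 1)
2·[QPH] = 5/6, 2·[CHJ] = 8/9
[QPH]:[CHJ] = 5/6:8/9 = 15/16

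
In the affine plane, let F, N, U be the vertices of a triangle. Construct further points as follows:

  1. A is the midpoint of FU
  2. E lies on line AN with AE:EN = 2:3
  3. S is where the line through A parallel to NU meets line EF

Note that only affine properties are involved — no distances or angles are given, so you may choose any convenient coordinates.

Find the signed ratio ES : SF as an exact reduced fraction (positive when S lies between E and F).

Set F = (0, 0), N = (1, 0), U = (0, 1); any affine frame gives the same invariant.
1. A is the midpoint of FU ⇒ A = (0, 1/2)
2. E lies on line AN with AE:EN = 2:3 ⇒ E = (2/5, 3/10)
3. S is where the line through A parallel to NU meets line EF ⇒ S = (2/7, 3/14)
S = E + t·(F−E) with t = 2/7, so ES:SF = t:(1−t) = 2/7:5/7

ES:SF = 2/5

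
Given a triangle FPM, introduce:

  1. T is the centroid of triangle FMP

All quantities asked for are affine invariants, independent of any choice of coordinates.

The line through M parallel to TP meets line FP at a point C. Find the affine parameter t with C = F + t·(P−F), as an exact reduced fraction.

Work in coordinates with F = (0, 0), P = (1, 0), M = (0, 1).
1. T is the centroid of triangle FMP ⇒ T = (1/3, 1/3)
through M parallel to TP: direction (2/3, -1/3); meets FP at C = (2, 0)
C = F + t·(P−F) with t = 2

t = 2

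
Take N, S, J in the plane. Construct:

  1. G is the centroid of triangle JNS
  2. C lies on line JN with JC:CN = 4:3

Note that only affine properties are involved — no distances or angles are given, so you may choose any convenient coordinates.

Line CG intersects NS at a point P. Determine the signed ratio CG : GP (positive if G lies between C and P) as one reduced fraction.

CG:GP = 2/7

Assign N = (0, 0), S = (1, 0), J = (0, 1) — the answer is frame-independent, so this choice is without loss of generality.
1. G is the centroid of triangle JNS ⇒ G = (1/3, 1/3)
2. C lies on line JN with JC:CN = 4:3 ⇒ C = (0, 3/7)
line CG meets NS at P = (3/2, 0)
G = C + t·(P−C) with t = 2/9, so CG:GP = 2/9:7/9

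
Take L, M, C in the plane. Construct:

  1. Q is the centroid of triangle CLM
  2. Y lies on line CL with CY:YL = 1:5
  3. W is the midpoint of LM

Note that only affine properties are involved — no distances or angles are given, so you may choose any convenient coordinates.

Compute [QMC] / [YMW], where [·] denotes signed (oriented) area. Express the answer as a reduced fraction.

[QMC]:[YMW] = -4/5

Assign L = (0, 0), M = (1, 0), C = (0, 1) — the answer is frame-independent, so this choice is without loss of generality.
1. Q is the centroid of triangle CLM ⇒ Q = (1/3, 1/3)
2. Y lies on line CL with CY:YL = 1:5 ⇒ Y = (0, 5/6)
3. W is the midpoint of LM ⇒ W = (1/2, 0)
2·[QMC] = 1/3, 2·[YMW] = -5/12
[QMC]:[YMW] = 1/3:-5/12 = -4/5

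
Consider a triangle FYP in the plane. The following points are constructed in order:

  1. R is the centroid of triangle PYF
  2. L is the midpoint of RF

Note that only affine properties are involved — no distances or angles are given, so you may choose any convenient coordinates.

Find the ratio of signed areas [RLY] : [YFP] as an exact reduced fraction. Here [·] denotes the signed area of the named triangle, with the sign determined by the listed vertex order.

Assign F = (0, 0), Y = (1, 0), P = (0, 1) — the answer is frame-independent, so this choice is without loss of generality.
1. R is the centroid of triangle PYF ⇒ R = (1/3, 1/3)
2. L is the midpoint of RF ⇒ L = (1/6, 1/6)
2·[RLY] = 1/6, 2·[YFP] = -1
[RLY]:[YFP] = 1/6:-1 = -1/6

[RLY]:[YFP] = -1/6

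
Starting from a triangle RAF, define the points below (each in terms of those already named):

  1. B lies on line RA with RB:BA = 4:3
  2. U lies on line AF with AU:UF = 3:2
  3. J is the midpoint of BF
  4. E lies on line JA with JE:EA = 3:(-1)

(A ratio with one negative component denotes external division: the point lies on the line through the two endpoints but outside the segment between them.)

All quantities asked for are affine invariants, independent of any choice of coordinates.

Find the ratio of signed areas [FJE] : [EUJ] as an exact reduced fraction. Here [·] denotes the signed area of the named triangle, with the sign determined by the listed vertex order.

Set R = (0, 0), A = (1, 0), F = (0, 1); any affine frame gives the same invariant.
1. B lies on line RA with RB:BA = 4:3 ⇒ B = (4/7, 0)
2. U lies on line AF with AU:UF = 3:2 ⇒ U = (2/5, 3/5)
3. J is the midpoint of BF ⇒ J = (2/7, 1/2)
4. E lies on line JA with JE:EA = 3:(-1) ⇒ E = (19/14, -1/4)
2·[FJE] = 9/28, 2·[EUJ] = 27/140
[FJE]:[EUJ] = 9/28:27/140 = 5/3

[FJE]:[EUJ] = 5/3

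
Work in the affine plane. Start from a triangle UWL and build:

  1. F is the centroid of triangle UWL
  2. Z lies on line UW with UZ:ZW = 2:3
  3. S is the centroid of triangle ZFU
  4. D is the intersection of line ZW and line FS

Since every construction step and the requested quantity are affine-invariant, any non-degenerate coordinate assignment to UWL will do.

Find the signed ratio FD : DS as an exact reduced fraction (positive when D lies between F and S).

FD:DS = -3

Choose coordinates U = (0, 0), W = (1, 0), L = (0, 1).
1. F is the centroid of triangle UWL ⇒ F = (1/3, 1/3)
2. Z lies on line UW with UZ:ZW = 2:3 ⇒ Z = (2/5, 0)
3. S is the centroid of triangle ZFU ⇒ S = (11/45, 1/9)
4. D is the intersection of line ZW and line FS ⇒ D = (1/5, 0)
D = F + t·(S−F) with t = 3/2, so FD:DS = t:(1−t) = 3/2:-1/2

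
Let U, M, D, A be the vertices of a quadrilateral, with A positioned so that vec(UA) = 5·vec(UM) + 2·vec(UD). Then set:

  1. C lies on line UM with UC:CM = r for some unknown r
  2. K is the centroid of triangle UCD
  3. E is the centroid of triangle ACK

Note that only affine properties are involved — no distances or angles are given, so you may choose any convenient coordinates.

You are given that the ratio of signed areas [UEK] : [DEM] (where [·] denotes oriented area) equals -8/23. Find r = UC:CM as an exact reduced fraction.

r = 1/4

Set U = (0, 0), M = (1, 0), D = (0, 1), A = (5, 2); any affine frame gives the same invariant.
1. With UC:CM = r, write λ = r/(r+1) so C = U + λ·(M−U); C is affine-linear in λ
2. K is the centroid of triangle UCD ⇒ K is an affine combination of earlier points and hence also affine-linear in λ
3. E is the centroid of triangle ACK ⇒ E is an affine combination of earlier points and hence also affine-linear in λ
Every point depending on C is an affine combination of C and λ-independent points, so each such coordinate is linear in λ; the λ² term in each signed area is a multiple of (M−U)×(M−U) = 0, so 2·[UEK] and 2·[DEM] are each linear in λ. Evaluating at λ=0 and λ=1:
  2·[UEK] = -1/9·λ + 5/9,   2·[DEM] = -4/9·λ − 13/9
So [UEK]:[DEM] = (-1/9·λ + 5/9) / (-4/9·λ − 13/9). Setting this equal to -8/23:
  -1/9·λ + 5/9 = -8/23·(-4/9·λ − 13/9)  ⇒  λ = 1/5
Then r = λ/(1−λ) = (1/5)/(4/5) = 1/4. Check: with r = 1/4, C = (1/5, 0) and [UEK]:[DEM] = -8/23 as required.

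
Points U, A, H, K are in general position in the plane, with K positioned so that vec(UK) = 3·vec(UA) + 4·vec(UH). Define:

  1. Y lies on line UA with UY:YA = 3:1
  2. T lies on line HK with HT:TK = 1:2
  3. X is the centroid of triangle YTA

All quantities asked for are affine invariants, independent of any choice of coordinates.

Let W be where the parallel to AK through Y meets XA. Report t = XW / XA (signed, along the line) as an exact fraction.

t = 2/5

Choose coordinates U = (0, 0), A = (1, 0), H = (0, 1), K = (3, 4).
1. Y lies on line UA with UY:YA = 3:1 ⇒ Y = (3/4, 0)
2. T lies on line HK with HT:TK = 1:2 ⇒ T = (1, 2)
3. X is the centroid of triangle YTA ⇒ X = (11/12, 2/3)
through Y parallel to AK: direction (2, 4); meets XA at W = (19/20, 2/5)
W = X + t·(A−X) with t = 2/5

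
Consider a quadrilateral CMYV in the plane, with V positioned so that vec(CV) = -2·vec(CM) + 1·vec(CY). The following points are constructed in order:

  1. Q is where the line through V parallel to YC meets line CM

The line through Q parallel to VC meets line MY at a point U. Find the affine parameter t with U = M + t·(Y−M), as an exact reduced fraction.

Choose coordinates C = (0, 0), M = (1, 0), Y = (0, 1), V = (-2, 1).
1. Q is where the line through V parallel to YC meets line CM ⇒ Q = (-2, 0)
through Q parallel to VC: direction (2, -1); meets MY at U = (4, -3)
U = M + t·(Y−M) with t = -3

t = -3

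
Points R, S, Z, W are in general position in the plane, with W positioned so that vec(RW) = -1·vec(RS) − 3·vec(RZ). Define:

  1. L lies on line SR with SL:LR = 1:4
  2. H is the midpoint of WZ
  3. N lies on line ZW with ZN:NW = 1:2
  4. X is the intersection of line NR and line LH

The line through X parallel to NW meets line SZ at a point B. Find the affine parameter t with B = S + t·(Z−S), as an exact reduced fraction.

t = 12/5

Choose coordinates R = (0, 0), S = (1, 0), Z = (0, 1), W = (-1, -3).
1. L lies on line SR with SL:LR = 1:4 ⇒ L = (4/5, 0)
2. H is the midpoint of WZ ⇒ H = (-1/2, -1)
3. N lies on line ZW with ZN:NW = 1:2 ⇒ N = (-1/3, -1/3)
4. X is the intersection of line NR and line LH ⇒ X = (-8/3, -8/3)
through X parallel to NW: direction (-2/3, -8/3); meets SZ at B = (-7/5, 12/5)
B = S + t·(Z−S) with t = 12/5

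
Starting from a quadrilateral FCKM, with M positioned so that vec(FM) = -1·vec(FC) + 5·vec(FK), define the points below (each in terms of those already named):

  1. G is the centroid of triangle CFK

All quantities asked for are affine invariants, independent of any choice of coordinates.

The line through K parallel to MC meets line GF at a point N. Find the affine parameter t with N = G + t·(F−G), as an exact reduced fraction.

t = 1/7

Set F = (0, 0), C = (1, 0), K = (0, 1), M = (-1, 5); any affine frame gives the same invariant.
1. G is the centroid of triangle CFK ⇒ G = (1/3, 1/3)
through K parallel to MC: direction (2, -5); meets GF at N = (2/7, 2/7)
N = G + t·(F−G) with t = 1/7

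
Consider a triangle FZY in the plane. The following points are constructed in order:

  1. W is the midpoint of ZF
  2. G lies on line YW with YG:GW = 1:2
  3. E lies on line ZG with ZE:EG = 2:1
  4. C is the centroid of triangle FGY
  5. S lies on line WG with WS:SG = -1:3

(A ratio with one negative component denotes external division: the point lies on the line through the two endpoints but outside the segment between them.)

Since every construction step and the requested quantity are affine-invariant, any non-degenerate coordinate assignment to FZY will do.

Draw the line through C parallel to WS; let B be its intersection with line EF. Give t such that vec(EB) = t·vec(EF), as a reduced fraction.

t = 1/2

Assign F = (0, 0), Z = (1, 0), Y = (0, 1) — the answer is frame-independent, so this choice is without loss of generality.
1. W is the midpoint of ZF ⇒ W = (1/2, 0)
2. G lies on line YW with YG:GW = 1:2 ⇒ G = (1/6, 2/3)
3. E lies on line ZG with ZE:EG = 2:1 ⇒ E = (4/9, 4/9)
4. C is the centroid of triangle FGY ⇒ C = (1/18, 5/9)
5. S lies on line WG with WS:SG = -1:3 ⇒ S = (2/3, -1/3)
through C parallel to WS: direction (1/6, -1/3); meets EF at B = (2/9, 2/9)
B = E + t·(F−E) with t = 1/2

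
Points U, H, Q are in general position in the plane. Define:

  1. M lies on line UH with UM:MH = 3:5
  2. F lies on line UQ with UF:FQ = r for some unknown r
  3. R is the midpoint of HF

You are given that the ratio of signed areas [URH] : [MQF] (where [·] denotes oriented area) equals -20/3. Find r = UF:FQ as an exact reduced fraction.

r = 5

Choose coordinates U = (0, 0), H = (1, 0), Q = (0, 1).
1. M lies on line UH with UM:MH = 3:5 ⇒ M = (3/8, 0)
2. With UF:FQ = r, write λ = r/(r+1) so F = U + λ·(Q−U); F is affine-linear in λ
3. R is the midpoint of HF ⇒ R is an affine combination of earlier points and hence also affine-linear in λ
Every point depending on F is an affine combination of F and λ-independent points, so each such coordinate is linear in λ; the λ² term in each signed area is a multiple of (Q−U)×(Q−U) = 0, so 2·[URH] and 2·[MQF] are each linear in λ. Evaluating at λ=0 and λ=1:
  2·[URH] = -1/2·λ,   2·[MQF] = -3/8·λ + 3/8
So [URH]:[MQF] = (-1/2·λ) / (-3/8·λ + 3/8). Setting this equal to -20/3:
  -1/2·λ = -20/3·(-3/8·λ + 3/8)  ⇒  λ = 5/6
Then r = λ/(1−λ) = (5/6)/(1/6) = 5. Check: with r = 5, F = (0, 5/6) and [URH]:[MQF] = -20/3 as required.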